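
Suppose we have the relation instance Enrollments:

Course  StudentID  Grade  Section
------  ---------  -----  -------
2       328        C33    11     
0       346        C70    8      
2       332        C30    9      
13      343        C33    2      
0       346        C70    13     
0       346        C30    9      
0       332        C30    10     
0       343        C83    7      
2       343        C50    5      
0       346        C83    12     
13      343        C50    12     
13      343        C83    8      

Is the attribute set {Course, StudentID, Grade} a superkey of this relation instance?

No

Two distinct rows share (Course=0, StudentID=346, Grade=C70), so {Course, StudentID, Grade} does not determine every attribute — not a superkey.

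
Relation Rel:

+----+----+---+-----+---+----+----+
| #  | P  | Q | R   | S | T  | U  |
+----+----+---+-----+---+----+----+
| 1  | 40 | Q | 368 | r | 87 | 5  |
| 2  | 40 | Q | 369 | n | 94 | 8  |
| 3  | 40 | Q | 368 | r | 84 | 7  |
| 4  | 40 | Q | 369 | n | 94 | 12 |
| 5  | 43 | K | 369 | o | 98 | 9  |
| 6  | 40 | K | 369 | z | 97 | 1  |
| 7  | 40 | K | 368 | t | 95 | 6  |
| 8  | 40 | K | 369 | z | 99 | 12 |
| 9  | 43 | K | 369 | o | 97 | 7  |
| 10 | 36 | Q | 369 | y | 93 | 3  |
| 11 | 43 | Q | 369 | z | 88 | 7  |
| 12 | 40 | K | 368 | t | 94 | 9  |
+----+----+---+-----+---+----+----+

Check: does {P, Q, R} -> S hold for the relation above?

Yes

(P=40, Q=Q, R=368): rows 1, 3 → S = r, r ✓
(P=40, Q=Q, R=369): rows 2, 4 → S = n, n ✓
(P=43, Q=K, R=369): rows 5, 9 → S = o, o ✓
(P=40, Q=K, R=369): rows 6, 8 → S = z, z ✓
(P=40, Q=K, R=368): rows 7, 12 → S = t, t ✓
(P=36, Q=Q, R=369): row 10 → S = y ✓
(P=43, Q=Q, R=369): row 11 → S = z ✓
Every {P, Q, R} value is associated with a single S value, so {P, Q, R} -> S holds.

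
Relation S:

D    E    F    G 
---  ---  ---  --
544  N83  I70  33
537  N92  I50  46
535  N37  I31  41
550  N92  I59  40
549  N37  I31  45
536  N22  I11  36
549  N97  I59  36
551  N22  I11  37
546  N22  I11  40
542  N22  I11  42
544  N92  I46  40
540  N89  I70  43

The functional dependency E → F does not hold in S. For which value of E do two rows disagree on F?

N92

E=N83: 1 row → F = I70 ✓
E=N92: 3 rows → F takes values {I50, I59, I46} — violation
E=N37: 2 rows → F = I31, I31 ✓
E=N22: 4 rows → F = I11, I11, I11, I11 ✓
E=N97: 1 row → F = I59 ✓
E=N89: 1 row → F = I70 ✓
The only E value with inconsistent F is E=N92.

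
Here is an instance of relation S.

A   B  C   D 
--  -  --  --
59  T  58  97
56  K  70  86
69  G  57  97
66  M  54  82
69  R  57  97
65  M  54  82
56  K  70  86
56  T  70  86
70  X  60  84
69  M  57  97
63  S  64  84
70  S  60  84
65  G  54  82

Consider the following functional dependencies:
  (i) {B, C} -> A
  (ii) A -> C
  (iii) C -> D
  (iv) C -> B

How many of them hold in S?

2

(i) {B, C} -> A: (B=M, C=54): 2 rows → A takes values {66, 65} — violation — fails.
(ii) A -> C: every LHS value maps to a single RHS value — holds.
(iii) C -> D: every LHS value maps to a single RHS value — holds.
(iv) C -> B: C=70: 3 rows → B takes values {K, T} — violation; C=57: 3 rows → B takes values {G, R, M} — violation; C=54: 3 rows → B takes values {M, G} — violation; C=60: 2 rows → B takes values {X, S} — violation — fails.
2 of the 4 dependencies hold.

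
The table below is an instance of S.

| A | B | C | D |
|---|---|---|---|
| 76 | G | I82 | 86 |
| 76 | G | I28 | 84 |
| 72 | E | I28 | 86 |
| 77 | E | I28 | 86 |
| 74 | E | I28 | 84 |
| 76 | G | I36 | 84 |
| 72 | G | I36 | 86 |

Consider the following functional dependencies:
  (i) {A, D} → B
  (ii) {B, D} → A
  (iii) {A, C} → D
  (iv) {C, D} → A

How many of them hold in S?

(i) {A, D} → B: (A=72, D=86): 2 rows → B takes values {E, G} — violation — fails.
(ii) {B, D} → A: (B=G, D=86): 2 rows → A takes values {76, 72} — violation; (B=E, D=86): 2 rows → A takes values {72, 77} — violation — fails.
(iii) {A, C} → D: every LHS value maps to a single RHS value — holds.
(iv) {C, D} → A: (C=I28, D=84): 2 rows → A takes values {76, 74} — violation; (C=I28, D=86): 2 rows → A takes values {72, 77} — violation — fails.
1 of the 4 dependencies holds.

1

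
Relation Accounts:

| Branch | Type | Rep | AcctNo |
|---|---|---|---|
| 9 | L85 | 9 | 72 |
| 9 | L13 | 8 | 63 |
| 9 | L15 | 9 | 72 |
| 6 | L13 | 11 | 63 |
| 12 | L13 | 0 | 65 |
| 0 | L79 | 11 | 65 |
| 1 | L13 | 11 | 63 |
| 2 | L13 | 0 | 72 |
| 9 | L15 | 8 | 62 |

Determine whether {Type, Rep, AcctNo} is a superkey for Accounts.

No

Two distinct rows share (Type=L13, Rep=11, AcctNo=63), so {Type, Rep, AcctNo} does not determine every attribute — not a superkey.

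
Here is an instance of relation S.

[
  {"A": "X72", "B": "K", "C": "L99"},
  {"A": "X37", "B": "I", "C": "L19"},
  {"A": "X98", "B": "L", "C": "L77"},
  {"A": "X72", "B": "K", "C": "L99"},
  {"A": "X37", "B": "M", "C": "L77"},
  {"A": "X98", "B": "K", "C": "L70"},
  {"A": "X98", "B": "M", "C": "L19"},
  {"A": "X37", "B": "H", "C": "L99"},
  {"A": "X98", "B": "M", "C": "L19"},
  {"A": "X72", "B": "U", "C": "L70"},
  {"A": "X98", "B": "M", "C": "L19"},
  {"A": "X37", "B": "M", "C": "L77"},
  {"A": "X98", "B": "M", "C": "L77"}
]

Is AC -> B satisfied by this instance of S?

(A=X72, C=L99): 2 rows → B = K, K ✓
(A=X37, C=L19): 1 row → B = I ✓
(A=X98, C=L77): 2 rows → B takes values {L, M} — violation
(A=X37, C=L77): 2 rows → B = M, M ✓
(A=X98, C=L70): 1 row → B = K ✓
(A=X98, C=L19): 3 rows → B = M, M, M ✓
(A=X37, C=L99): 1 row → B = H ✓
(A=X72, C=L70): 1 row → B = U ✓
Two rows agree on AC but differ on B, so AC -> B does not hold.

No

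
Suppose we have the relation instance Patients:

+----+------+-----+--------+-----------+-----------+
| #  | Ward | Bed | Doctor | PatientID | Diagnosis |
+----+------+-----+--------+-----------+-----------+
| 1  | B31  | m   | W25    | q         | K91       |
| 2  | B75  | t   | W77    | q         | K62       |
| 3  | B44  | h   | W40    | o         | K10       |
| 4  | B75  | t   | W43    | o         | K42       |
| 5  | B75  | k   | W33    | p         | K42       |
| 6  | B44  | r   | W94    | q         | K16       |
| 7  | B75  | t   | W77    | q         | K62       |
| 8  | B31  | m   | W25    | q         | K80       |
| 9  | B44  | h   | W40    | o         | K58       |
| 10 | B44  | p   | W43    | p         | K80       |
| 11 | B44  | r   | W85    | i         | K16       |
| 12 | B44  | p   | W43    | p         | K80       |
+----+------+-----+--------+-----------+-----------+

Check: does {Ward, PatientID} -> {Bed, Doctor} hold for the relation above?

(Ward=B31, PatientID=q): rows 1, 8 → {Bed,Doctor} = (m, W25), (m, W25) ✓
(Ward=B75, PatientID=q): rows 2, 7 → {Bed,Doctor} = (t, W77), (t, W77) ✓
(Ward=B44, PatientID=o): rows 3, 9 → {Bed,Doctor} = (h, W40), (h, W40) ✓
(Ward=B75, PatientID=o): row 4 → {Bed,Doctor} = (t, W43) ✓
(Ward=B75, PatientID=p): row 5 → {Bed,Doctor} = (k, W33) ✓
(Ward=B44, PatientID=q): row 6 → {Bed,Doctor} = (r, W94) ✓
(Ward=B44, PatientID=p): rows 10, 12 → {Bed,Doctor} = (p, W43), (p, W43) ✓
(Ward=B44, PatientID=i): row 11 → {Bed,Doctor} = (r, W85) ✓
Every {Ward, PatientID} value is associated with a single {Bed, Doctor} value, so {Ward, PatientID} -> {Bed, Doctor} holds.

Yes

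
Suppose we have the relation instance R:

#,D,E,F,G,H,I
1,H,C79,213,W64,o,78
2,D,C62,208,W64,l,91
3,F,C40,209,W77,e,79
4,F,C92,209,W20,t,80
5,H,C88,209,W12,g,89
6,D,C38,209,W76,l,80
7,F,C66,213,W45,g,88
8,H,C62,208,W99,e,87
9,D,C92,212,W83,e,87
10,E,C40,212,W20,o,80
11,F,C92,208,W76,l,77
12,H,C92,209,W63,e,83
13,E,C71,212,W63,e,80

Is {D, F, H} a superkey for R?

All 13 rows have distinct {D, F, H} values, so {D, F, H} → (all attributes) holds and {D, F, H} is a superkey.

Yes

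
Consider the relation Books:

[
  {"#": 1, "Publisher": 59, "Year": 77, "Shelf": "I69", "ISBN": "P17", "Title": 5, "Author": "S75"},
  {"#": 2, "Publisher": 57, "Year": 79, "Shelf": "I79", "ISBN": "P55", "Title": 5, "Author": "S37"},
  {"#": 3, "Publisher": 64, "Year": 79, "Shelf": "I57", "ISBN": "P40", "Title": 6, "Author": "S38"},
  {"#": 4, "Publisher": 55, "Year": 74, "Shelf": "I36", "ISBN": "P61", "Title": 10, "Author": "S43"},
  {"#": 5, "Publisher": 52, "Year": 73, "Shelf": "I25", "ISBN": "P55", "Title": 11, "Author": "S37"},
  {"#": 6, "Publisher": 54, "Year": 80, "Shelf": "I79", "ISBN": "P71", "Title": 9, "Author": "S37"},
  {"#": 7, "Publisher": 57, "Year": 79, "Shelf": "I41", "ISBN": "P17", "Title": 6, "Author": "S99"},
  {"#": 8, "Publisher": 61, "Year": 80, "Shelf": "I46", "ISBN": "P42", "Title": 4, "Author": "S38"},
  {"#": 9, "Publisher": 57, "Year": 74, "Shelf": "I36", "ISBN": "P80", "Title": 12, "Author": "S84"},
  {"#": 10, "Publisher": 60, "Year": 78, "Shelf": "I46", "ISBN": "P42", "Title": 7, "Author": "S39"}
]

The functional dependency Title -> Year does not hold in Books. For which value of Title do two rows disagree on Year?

Title=5: rows 1, 2 → Year takes values {77, 79} — violation
Title=6: rows 3, 7 → Year = 79, 79 ✓
Title=10: row 4 → Year = 74 ✓
Title=11: row 5 → Year = 73 ✓
Title=9: row 6 → Year = 80 ✓
Title=4: row 8 → Year = 80 ✓
Title=12: row 9 → Year = 74 ✓
Title=7: row 10 → Year = 78 ✓
The only Title value with inconsistent Year is Title=5.

5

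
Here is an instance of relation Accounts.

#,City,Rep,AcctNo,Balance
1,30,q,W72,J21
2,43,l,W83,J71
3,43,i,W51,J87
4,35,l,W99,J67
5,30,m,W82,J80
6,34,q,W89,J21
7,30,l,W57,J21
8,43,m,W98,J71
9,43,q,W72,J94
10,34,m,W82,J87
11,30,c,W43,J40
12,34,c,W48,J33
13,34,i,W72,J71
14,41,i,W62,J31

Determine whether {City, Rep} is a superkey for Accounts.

All 14 rows have distinct {City, Rep} values, so {City, Rep} → (all attributes) holds and {City, Rep} is a superkey.

Yes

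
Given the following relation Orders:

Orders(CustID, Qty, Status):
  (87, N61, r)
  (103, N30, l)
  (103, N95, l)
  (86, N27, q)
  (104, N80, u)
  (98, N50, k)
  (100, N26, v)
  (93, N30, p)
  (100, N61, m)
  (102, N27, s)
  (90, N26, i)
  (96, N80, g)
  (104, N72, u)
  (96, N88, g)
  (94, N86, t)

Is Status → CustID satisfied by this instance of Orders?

Status=r: 1 row → CustID = 87 ✓
Status=l: 2 rows → CustID = 103, 103 ✓
Status=q: 1 row → CustID = 86 ✓
Status=u: 2 rows → CustID = 104, 104 ✓
Status=k: 1 row → CustID = 98 ✓
Status=v: 1 row → CustID = 100 ✓
Status=p: 1 row → CustID = 93 ✓
Status=m: 1 row → CustID = 100 ✓
Status=s: 1 row → CustID = 102 ✓
Status=i: 1 row → CustID = 90 ✓
Status=g: 2 rows → CustID = 96, 96 ✓
Status=t: 1 row → CustID = 94 ✓
Every Status value is associated with a single CustID value, so Status → CustID holds.

Yes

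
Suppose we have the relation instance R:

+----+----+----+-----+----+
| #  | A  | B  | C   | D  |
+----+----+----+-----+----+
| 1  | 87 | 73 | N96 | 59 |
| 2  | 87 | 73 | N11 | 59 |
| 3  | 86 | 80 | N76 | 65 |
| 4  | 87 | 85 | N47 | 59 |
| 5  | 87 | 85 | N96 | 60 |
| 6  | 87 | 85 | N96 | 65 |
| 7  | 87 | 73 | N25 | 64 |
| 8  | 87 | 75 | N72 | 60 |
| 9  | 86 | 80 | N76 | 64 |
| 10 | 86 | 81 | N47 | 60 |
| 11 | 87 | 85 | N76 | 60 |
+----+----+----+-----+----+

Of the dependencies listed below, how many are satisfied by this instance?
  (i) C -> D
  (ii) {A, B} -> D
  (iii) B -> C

0

(i) C -> D: C=N96: rows 1, 5, 6 → D takes values {59, 60, 65} — violation; C=N76: rows 3, 9, 11 → D takes values {65, 64, 60} — violation; C=N47: rows 4, 10 → D takes values {59, 60} — violation — fails.
(ii) {A, B} -> D: (A=87, B=73): rows 1, 2, 7 → D takes values {59, 64} — violation; (A=86, B=80): rows 3, 9 → D takes values {65, 64} — violation; (A=87, B=85): rows 4, 5, 6, 11 → D takes values {59, 60, 65} — violation — fails.
(iii) B -> C: B=73: rows 1, 2, 7 → C takes values {N96, N11, N25} — violation; B=85: rows 4, 5, 6, 11 → C takes values {N47, N96, N76} — violation — fails.
None of the 3 dependencies hold.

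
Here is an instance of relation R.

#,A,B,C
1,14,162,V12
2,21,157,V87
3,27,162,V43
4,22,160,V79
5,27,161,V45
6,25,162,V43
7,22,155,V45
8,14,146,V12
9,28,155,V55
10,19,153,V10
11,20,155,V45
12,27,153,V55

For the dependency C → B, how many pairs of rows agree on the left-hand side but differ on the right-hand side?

C=V12: violating pairs (1,8) — 1 pair.
C=V43: all 2 rows agree on B — 0 pairs.
C=V45: violating pairs (5,7), (5,11) — 2 pairs.
C=V55: violating pairs (9,12) — 1 pair.

4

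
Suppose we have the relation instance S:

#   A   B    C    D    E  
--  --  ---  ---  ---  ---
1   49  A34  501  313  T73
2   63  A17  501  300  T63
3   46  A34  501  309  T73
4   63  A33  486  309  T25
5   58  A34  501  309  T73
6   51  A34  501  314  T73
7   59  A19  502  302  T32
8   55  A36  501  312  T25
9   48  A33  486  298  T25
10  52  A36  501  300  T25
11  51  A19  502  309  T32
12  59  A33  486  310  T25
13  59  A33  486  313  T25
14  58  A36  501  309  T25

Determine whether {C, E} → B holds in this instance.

Yes

(C=501, E=T73): rows 1, 3, 5, 6 → B = A34, A34, A34, A34 ✓
(C=501, E=T63): row 2 → B = A17 ✓
(C=486, E=T25): rows 4, 9, 12, 13 → B = A33, A33, A33, A33 ✓
(C=502, E=T32): rows 7, 11 → B = A19, A19 ✓
(C=501, E=T25): rows 8, 10, 14 → B = A36, A36, A36 ✓
Every {C, E} value is associated with a single B value, so {C, E} → B holds.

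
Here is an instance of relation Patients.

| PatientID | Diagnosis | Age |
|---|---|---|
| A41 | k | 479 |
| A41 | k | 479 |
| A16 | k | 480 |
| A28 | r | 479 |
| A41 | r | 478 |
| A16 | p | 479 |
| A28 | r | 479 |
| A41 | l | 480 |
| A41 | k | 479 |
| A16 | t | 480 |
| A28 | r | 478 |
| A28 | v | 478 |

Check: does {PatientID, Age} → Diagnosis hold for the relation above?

(PatientID=A41, Age=479): 3 rows → Diagnosis = k, k, k ✓
(PatientID=A16, Age=480): 2 rows → Diagnosis takes values {k, t} — violation
(PatientID=A28, Age=479): 2 rows → Diagnosis = r, r ✓
(PatientID=A41, Age=478): 1 row → Diagnosis = r ✓
(PatientID=A16, Age=479): 1 row → Diagnosis = p ✓
(PatientID=A41, Age=480): 1 row → Diagnosis = l ✓
(PatientID=A28, Age=478): 2 rows → Diagnosis takes values {r, v} — violation
Two rows agree on {PatientID, Age} but differ on Diagnosis, so {PatientID, Age} → Diagnosis does not hold.

No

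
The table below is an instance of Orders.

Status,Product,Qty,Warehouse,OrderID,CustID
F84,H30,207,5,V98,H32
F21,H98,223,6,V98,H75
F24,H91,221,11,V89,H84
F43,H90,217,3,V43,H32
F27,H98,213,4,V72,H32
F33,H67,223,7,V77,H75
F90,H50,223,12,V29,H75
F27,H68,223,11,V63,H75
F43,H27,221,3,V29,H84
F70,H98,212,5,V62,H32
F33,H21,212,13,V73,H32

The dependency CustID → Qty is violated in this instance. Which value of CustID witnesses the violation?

H32

CustID=H32: 5 rows → Qty takes values {207, 217, 213, 212} — violation
CustID=H75: 4 rows → Qty = 223, 223, 223, 223 ✓
CustID=H84: 2 rows → Qty = 221, 221 ✓
The only CustID value with inconsistent Qty is CustID=H32.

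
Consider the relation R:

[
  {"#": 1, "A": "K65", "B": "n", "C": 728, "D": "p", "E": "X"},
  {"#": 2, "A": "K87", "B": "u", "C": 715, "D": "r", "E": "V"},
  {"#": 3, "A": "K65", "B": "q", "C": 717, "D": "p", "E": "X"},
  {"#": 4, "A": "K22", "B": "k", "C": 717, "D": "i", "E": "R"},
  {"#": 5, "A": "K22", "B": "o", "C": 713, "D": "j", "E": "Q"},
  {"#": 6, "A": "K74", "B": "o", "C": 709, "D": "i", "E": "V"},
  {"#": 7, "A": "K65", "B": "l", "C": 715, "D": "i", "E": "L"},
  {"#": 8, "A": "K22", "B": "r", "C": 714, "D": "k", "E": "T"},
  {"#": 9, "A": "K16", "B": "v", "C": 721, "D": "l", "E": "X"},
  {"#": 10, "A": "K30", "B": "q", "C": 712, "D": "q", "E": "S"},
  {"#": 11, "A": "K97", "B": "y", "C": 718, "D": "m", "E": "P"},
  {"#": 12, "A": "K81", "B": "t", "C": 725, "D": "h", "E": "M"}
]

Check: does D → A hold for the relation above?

D=p: rows 1, 3 → A = K65, K65 ✓
D=r: row 2 → A = K87 ✓
D=i: rows 4, 6, 7 → A takes values {K22, K74, K65} — violation
D=j: row 5 → A = K22 ✓
D=k: row 8 → A = K22 ✓
D=l: row 9 → A = K16 ✓
D=q: row 10 → A = K30 ✓
D=m: row 11 → A = K97 ✓
D=h: row 12 → A = K81 ✓
Two rows agree on D but differ on A, so D → A does not hold.

No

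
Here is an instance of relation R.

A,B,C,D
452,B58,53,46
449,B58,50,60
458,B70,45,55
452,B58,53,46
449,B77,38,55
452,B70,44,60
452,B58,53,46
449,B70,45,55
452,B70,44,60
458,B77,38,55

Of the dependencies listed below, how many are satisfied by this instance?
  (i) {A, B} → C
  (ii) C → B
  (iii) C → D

(i) {A, B} → C: every LHS value maps to a single RHS value — holds.
(ii) C → B: every LHS value maps to a single RHS value — holds.
(iii) C → D: every LHS value maps to a single RHS value — holds.
3 of the 3 dependencies hold.

3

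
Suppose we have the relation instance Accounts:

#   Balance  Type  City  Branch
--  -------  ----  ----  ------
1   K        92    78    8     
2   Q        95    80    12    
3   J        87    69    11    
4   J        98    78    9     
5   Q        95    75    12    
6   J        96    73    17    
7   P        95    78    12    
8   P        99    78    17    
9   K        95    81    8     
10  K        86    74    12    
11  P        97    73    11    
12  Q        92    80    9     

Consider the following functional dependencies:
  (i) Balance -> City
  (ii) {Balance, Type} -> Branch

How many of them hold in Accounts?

1

(i) Balance -> City: Balance=K: rows 1, 9, 10 → City takes values {78, 81, 74} — violation; Balance=Q: rows 2, 5, 12 → City takes values {80, 75} — violation; Balance=J: rows 3, 4, 6 → City takes values {69, 78, 73} — violation; Balance=P: rows 7, 8, 11 → City takes values {78, 73} — violation — fails.
(ii) {Balance, Type} -> Branch: every LHS value maps to a single RHS value — holds.
1 of the 2 dependencies holds.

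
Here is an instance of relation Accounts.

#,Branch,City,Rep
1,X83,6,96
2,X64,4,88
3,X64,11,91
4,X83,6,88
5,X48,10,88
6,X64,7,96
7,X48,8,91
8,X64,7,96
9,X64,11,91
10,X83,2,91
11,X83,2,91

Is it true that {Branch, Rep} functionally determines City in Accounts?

(Branch=X83, Rep=96): row 1 → City = 6 ✓
(Branch=X64, Rep=88): row 2 → City = 4 ✓
(Branch=X64, Rep=91): rows 3, 9 → City = 11, 11 ✓
(Branch=X83, Rep=88): row 4 → City = 6 ✓
(Branch=X48, Rep=88): row 5 → City = 10 ✓
(Branch=X64, Rep=96): rows 6, 8 → City = 7, 7 ✓
(Branch=X48, Rep=91): row 7 → City = 8 ✓
(Branch=X83, Rep=91): rows 10, 11 → City = 2, 2 ✓
Every {Branch, Rep} value is associated with a single City value, so {Branch, Rep} → City holds.

Yes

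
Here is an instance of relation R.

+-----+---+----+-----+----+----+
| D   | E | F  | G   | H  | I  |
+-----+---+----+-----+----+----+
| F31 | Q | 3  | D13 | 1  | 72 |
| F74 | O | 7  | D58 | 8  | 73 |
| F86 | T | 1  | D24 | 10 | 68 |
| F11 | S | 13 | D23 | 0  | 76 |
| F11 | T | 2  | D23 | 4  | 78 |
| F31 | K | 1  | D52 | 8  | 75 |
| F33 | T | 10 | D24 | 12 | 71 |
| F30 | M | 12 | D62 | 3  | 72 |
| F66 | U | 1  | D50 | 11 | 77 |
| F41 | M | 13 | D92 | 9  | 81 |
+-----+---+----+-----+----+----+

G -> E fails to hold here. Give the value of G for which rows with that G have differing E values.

D23

G=D13: 1 row → E = Q ✓
G=D58: 1 row → E = O ✓
G=D24: 2 rows → E = T, T ✓
G=D23: 2 rows → E takes values {S, T} — violation
G=D52: 1 row → E = K ✓
G=D62: 1 row → E = M ✓
G=D50: 1 row → E = U ✓
G=D92: 1 row → E = M ✓
The only G value with inconsistent E is G=D23.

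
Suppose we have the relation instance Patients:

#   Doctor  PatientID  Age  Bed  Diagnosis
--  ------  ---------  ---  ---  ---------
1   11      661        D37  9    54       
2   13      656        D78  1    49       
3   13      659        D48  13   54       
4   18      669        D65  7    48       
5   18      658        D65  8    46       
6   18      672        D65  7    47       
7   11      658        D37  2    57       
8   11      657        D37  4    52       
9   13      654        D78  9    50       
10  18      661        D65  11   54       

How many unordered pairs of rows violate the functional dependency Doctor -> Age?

Doctor=11: all 3 rows agree on Age — 0 pairs.
Doctor=13: violating pairs (2,3), (3,9) — 2 pairs.
Doctor=18: all 4 rows agree on Age — 0 pairs.

2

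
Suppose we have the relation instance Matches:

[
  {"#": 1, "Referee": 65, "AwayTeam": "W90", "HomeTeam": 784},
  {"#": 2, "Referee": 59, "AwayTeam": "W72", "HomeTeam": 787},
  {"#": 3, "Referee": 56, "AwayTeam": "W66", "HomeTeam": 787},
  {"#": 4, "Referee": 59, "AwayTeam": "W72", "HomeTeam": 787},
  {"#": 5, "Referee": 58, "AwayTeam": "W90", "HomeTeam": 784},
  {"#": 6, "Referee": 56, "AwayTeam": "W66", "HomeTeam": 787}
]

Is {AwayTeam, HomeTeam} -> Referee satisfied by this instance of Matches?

(AwayTeam=W90, HomeTeam=784): rows 1, 5 → Referee takes values {65, 58} — violation
(AwayTeam=W72, HomeTeam=787): rows 2, 4 → Referee = 59, 59 ✓
(AwayTeam=W66, HomeTeam=787): rows 3, 6 → Referee = 56, 56 ✓
Two rows agree on {AwayTeam, HomeTeam} but differ on Referee, so {AwayTeam, HomeTeam} -> Referee does not hold.

No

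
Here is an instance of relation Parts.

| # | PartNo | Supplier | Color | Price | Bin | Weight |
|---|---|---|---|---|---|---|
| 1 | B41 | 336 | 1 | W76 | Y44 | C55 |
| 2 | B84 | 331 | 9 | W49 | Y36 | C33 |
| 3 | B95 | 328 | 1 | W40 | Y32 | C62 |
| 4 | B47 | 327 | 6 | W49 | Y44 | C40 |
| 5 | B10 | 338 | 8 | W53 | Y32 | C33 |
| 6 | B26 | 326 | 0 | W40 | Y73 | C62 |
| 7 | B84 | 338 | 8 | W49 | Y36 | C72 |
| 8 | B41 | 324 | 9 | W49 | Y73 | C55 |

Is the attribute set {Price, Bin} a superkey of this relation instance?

Rows 2 and 7 have the same {Price, Bin} value (Price=W49, Bin=Y36) but are distinct tuples, so {Price, Bin} does not determine every attribute — not a superkey.

No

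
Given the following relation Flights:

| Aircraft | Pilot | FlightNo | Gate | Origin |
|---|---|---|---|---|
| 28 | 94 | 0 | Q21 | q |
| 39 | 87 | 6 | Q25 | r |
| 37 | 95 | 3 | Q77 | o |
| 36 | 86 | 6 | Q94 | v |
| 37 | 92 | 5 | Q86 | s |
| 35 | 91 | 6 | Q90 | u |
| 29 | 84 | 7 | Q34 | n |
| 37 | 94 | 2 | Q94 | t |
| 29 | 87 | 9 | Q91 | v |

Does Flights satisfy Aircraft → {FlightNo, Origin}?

No

Aircraft=28: 1 row → {FlightNo,Origin} = (0, q) ✓
Aircraft=39: 1 row → {FlightNo,Origin} = (6, r) ✓
Aircraft=37: 3 rows → {FlightNo,Origin} takes values {(3, o), (5, s), (2, t)} — violation
Aircraft=36: 1 row → {FlightNo,Origin} = (6, v) ✓
Aircraft=35: 1 row → {FlightNo,Origin} = (6, u) ✓
Aircraft=29: 2 rows → {FlightNo,Origin} takes values {(7, n), (9, v)} — violation
Two rows agree on Aircraft but differ on {FlightNo, Origin}, so Aircraft → {FlightNo, Origin} does not hold.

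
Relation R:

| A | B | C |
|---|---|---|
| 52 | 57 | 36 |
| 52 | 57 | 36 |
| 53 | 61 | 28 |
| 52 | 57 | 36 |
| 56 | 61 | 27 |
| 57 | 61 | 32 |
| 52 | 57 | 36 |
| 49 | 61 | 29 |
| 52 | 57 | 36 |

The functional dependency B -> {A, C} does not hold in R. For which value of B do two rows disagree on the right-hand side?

61

B=57: 5 rows → {A,C} = (52, 36), (52, 36), (52, 36), (52, 36), (52, 36) ✓
B=61: 4 rows → {A,C} takes values {(53, 28), (56, 27), (57, 32), (49, 29)} — violation
The only B value with inconsistent RHS is B=61.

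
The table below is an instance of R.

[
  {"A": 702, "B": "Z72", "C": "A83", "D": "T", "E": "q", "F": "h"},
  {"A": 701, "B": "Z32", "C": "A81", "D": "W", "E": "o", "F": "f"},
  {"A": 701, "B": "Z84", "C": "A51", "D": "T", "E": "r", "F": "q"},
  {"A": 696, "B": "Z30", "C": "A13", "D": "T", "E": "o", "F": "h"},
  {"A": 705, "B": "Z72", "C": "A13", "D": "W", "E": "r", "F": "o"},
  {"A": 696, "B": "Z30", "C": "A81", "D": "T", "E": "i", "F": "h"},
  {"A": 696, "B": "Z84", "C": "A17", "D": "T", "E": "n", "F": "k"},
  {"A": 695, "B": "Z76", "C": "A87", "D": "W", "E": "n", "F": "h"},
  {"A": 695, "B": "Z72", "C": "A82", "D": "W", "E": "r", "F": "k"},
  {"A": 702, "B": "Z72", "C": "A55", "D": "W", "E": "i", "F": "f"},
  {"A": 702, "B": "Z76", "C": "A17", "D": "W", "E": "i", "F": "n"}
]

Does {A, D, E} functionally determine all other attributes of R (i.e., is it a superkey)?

Two distinct rows share (A=702, D=W, E=i), so {A, D, E} does not determine every attribute — not a superkey.

No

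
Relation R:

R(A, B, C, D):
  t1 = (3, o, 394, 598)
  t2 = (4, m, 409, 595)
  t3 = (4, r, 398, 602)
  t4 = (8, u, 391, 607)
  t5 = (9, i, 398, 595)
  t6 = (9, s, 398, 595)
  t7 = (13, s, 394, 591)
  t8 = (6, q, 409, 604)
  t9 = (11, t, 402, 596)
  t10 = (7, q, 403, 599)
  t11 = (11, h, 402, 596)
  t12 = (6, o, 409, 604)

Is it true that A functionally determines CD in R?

No

A=3: row 1 → {C,D} = (394, 598) ✓
A=4: rows 2, 3 → {C,D} takes values {(409, 595), (398, 602)} — violation
A=8: row 4 → {C,D} = (391, 607) ✓
A=9: rows 5, 6 → {C,D} = (398, 595), (398, 595) ✓
A=13: row 7 → {C,D} = (394, 591) ✓
A=6: rows 8, 12 → {C,D} = (409, 604), (409, 604) ✓
A=11: rows 9, 11 → {C,D} = (402, 596), (402, 596) ✓
A=7: row 10 → {C,D} = (403, 599) ✓
Two rows agree on A but differ on CD, so A -> CD does not hold.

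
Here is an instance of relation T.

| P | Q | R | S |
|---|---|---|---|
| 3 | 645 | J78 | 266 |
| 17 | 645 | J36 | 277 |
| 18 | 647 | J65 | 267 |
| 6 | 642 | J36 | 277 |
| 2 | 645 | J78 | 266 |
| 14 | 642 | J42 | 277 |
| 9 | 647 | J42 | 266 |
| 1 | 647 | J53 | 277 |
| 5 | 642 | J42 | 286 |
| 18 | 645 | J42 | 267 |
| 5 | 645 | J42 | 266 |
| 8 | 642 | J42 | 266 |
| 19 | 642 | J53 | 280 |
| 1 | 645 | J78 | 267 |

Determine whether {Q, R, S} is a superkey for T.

No

Two distinct rows share (Q=645, R=J78, S=266), so {Q, R, S} does not determine every attribute — not a superkey.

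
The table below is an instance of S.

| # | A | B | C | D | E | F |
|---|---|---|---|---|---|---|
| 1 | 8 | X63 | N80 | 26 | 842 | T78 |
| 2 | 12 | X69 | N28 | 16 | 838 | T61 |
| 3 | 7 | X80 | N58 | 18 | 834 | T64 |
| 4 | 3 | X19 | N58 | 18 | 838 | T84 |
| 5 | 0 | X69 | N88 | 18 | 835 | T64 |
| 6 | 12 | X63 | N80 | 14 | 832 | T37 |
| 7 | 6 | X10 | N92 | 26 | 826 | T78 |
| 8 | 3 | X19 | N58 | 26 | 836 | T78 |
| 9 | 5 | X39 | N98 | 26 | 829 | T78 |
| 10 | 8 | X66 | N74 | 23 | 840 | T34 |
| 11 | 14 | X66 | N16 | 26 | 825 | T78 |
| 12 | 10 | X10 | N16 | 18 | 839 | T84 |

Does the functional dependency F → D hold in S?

F=T78: rows 1, 7, 8, 9, 11 → D = 26, 26, 26, 26, 26 ✓
F=T61: row 2 → D = 16 ✓
F=T64: rows 3, 5 → D = 18, 18 ✓
F=T84: rows 4, 12 → D = 18, 18 ✓
F=T37: row 6 → D = 14 ✓
F=T34: row 10 → D = 23 ✓
Every F value is associated with a single D value, so F → D holds.

Yes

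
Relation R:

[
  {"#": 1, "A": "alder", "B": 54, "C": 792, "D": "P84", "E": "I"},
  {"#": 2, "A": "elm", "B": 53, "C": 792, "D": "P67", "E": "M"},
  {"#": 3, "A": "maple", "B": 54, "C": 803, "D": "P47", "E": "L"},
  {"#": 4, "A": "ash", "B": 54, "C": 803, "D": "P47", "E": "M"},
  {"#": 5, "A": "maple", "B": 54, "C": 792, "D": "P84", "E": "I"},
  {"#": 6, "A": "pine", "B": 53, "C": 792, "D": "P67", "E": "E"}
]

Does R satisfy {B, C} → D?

Yes

(B=54, C=792): rows 1, 5 → D = P84, P84 ✓
(B=53, C=792): rows 2, 6 → D = P67, P67 ✓
(B=54, C=803): rows 3, 4 → D = P47, P47 ✓
Every {B, C} value is associated with a single D value, so {B, C} → D holds.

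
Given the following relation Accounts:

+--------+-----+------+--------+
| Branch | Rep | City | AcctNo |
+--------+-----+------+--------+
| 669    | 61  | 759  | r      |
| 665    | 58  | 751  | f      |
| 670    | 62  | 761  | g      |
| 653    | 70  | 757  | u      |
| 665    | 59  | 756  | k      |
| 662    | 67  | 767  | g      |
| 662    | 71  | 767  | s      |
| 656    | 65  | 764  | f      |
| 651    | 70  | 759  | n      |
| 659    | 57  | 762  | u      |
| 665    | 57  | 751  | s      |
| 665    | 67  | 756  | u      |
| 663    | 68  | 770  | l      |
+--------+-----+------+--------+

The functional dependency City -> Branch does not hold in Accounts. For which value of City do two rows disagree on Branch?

City=759: 2 rows → Branch takes values {669, 651} — violation
City=751: 2 rows → Branch = 665, 665 ✓
City=761: 1 row → Branch = 670 ✓
City=757: 1 row → Branch = 653 ✓
City=756: 2 rows → Branch = 665, 665 ✓
City=767: 2 rows → Branch = 662, 662 ✓
City=764: 1 row → Branch = 656 ✓
City=762: 1 row → Branch = 659 ✓
City=770: 1 row → Branch = 663 ✓
The only City value with inconsistent Branch is City=759.

759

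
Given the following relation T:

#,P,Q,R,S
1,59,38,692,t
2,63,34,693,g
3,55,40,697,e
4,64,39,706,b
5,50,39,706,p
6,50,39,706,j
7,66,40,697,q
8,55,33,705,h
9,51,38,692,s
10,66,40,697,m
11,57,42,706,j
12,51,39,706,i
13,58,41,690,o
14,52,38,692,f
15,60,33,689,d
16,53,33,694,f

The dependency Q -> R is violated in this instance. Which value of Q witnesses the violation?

33

Q=38: rows 1, 9, 14 → R = 692, 692, 692 ✓
Q=34: row 2 → R = 693 ✓
Q=40: rows 3, 7, 10 → R = 697, 697, 697 ✓
Q=39: rows 4, 5, 6, 12 → R = 706, 706, 706, 706 ✓
Q=33: rows 8, 15, 16 → R takes values {705, 689, 694} — violation
Q=42: row 11 → R = 706 ✓
Q=41: row 13 → R = 690 ✓
The only Q value with inconsistent R is Q=33.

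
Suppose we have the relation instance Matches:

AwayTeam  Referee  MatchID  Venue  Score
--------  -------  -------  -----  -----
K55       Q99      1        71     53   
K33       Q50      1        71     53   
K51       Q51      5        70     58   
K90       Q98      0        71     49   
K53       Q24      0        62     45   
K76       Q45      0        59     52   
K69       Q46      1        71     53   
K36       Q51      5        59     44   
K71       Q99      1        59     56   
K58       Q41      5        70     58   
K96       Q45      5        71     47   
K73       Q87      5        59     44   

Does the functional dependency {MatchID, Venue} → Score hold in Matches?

Yes

(MatchID=1, Venue=71): 3 rows → Score = 53, 53, 53 ✓
(MatchID=5, Venue=70): 2 rows → Score = 58, 58 ✓
(MatchID=0, Venue=71): 1 row → Score = 49 ✓
(MatchID=0, Venue=62): 1 row → Score = 45 ✓
(MatchID=0, Venue=59): 1 row → Score = 52 ✓
(MatchID=5, Venue=59): 2 rows → Score = 44, 44 ✓
(MatchID=1, Venue=59): 1 row → Score = 56 ✓
(MatchID=5, Venue=71): 1 row → Score = 47 ✓
Every {MatchID, Venue} value is associated with a single Score value, so {MatchID, Venue} → Score holds.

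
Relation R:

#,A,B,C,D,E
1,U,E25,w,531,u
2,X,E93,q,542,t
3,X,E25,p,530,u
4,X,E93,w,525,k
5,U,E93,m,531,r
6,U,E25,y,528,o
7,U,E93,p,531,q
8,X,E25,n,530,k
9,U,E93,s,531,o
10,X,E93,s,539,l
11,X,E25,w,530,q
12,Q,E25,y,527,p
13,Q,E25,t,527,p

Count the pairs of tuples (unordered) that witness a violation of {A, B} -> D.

4

(A=U, B=E25): violating pairs (1,6) — 1 pair.
(A=X, B=E93): violating pairs (2,4), (2,10), (4,10) — 3 pairs.
(A=X, B=E25): all 3 rows agree on D — 0 pairs.
(A=U, B=E93): all 3 rows agree on D — 0 pairs.
(A=Q, B=E25): all 2 rows agree on D — 0 pairs.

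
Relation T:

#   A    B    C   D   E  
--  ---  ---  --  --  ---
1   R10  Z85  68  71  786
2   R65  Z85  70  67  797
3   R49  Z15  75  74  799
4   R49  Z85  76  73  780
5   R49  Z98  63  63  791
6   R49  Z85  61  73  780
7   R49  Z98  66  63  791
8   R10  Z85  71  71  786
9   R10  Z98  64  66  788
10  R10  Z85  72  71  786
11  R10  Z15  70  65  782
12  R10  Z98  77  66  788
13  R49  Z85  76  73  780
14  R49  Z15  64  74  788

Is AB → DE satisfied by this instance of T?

(A=R10, B=Z85): rows 1, 8, 10 → {D,E} = (71, 786), (71, 786), (71, 786) ✓
(A=R65, B=Z85): row 2 → {D,E} = (67, 797) ✓
(A=R49, B=Z15): rows 3, 14 → {D,E} takes values {(74, 799), (74, 788)} — violation
(A=R49, B=Z85): rows 4, 6, 13 → {D,E} = (73, 780), (73, 780), (73, 780) ✓
(A=R49, B=Z98): rows 5, 7 → {D,E} = (63, 791), (63, 791) ✓
(A=R10, B=Z98): rows 9, 12 → {D,E} = (66, 788), (66, 788) ✓
(A=R10, B=Z15): row 11 → {D,E} = (65, 782) ✓
Two rows agree on AB but differ on DE, so AB → DE does not hold.

No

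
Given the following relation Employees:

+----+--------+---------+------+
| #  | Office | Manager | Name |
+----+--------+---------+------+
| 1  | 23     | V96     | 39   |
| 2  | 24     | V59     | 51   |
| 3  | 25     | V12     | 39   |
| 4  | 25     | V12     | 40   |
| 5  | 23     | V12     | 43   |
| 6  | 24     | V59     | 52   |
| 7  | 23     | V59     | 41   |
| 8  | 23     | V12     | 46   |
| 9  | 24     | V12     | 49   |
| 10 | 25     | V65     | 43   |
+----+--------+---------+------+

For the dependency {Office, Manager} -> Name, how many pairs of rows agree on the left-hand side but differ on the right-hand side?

3

(Office=24, Manager=V59): violating pairs (2,6) — 1 pair.
(Office=25, Manager=V12): violating pairs (3,4) — 1 pair.
(Office=23, Manager=V12): violating pairs (5,8) — 1 pair.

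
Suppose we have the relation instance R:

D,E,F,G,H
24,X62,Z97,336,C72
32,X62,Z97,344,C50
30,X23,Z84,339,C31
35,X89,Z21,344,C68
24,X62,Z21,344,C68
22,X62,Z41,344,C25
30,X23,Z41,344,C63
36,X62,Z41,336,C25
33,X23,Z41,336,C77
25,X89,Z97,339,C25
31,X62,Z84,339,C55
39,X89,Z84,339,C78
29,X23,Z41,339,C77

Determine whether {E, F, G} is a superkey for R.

Yes

All 13 rows have distinct {E, F, G} values, so {E, F, G} → (all attributes) holds and {E, F, G} is a superkey.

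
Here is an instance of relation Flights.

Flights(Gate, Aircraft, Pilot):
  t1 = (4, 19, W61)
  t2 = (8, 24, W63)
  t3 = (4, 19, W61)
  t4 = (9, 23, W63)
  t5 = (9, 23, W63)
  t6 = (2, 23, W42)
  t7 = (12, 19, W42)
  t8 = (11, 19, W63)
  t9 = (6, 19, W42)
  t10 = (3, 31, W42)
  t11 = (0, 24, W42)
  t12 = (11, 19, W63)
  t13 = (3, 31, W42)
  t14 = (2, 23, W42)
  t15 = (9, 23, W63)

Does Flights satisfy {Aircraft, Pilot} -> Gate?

(Aircraft=19, Pilot=W61): rows 1, 3 → Gate = 4, 4 ✓
(Aircraft=24, Pilot=W63): row 2 → Gate = 8 ✓
(Aircraft=23, Pilot=W63): rows 4, 5, 15 → Gate = 9, 9, 9 ✓
(Aircraft=23, Pilot=W42): rows 6, 14 → Gate = 2, 2 ✓
(Aircraft=19, Pilot=W42): rows 7, 9 → Gate takes values {12, 6} — violation
(Aircraft=19, Pilot=W63): rows 8, 12 → Gate = 11, 11 ✓
(Aircraft=31, Pilot=W42): rows 10, 13 → Gate = 3, 3 ✓
(Aircraft=24, Pilot=W42): row 11 → Gate = 0 ✓
Two rows agree on {Aircraft, Pilot} but differ on Gate, so {Aircraft, Pilot} -> Gate does not hold.

No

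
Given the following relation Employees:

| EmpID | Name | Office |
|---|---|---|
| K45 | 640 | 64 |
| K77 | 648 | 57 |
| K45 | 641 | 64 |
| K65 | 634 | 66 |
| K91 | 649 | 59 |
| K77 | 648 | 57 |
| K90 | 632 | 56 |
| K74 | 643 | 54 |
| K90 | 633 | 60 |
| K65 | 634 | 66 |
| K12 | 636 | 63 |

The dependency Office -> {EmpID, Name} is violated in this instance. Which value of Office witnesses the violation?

64

Office=64: 2 rows → {EmpID,Name} takes values {(K45, 640), (K45, 641)} — violation
Office=57: 2 rows → {EmpID,Name} = (K77, 648), (K77, 648) ✓
Office=66: 2 rows → {EmpID,Name} = (K65, 634), (K65, 634) ✓
Office=59: 1 row → {EmpID,Name} = (K91, 649) ✓
Office=56: 1 row → {EmpID,Name} = (K90, 632) ✓
Office=54: 1 row → {EmpID,Name} = (K74, 643) ✓
Office=60: 1 row → {EmpID,Name} = (K90, 633) ✓
Office=63: 1 row → {EmpID,Name} = (K12, 636) ✓
The only Office value with inconsistent RHS is Office=64.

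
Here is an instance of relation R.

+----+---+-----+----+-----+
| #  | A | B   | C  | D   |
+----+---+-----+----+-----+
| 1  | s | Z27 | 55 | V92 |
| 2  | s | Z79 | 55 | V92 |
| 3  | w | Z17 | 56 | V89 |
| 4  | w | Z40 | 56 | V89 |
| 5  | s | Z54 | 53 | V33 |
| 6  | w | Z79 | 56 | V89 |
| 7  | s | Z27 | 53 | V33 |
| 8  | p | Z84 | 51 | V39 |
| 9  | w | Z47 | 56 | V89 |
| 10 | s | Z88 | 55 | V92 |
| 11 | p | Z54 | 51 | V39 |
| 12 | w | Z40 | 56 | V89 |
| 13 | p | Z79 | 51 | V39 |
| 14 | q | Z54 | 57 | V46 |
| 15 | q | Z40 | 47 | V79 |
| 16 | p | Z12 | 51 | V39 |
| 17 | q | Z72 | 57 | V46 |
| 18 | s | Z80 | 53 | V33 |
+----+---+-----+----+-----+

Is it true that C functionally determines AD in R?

C=55: rows 1, 2, 10 → {A,D} = (s, V92), (s, V92), (s, V92) ✓
C=56: rows 3, 4, 6, 9, 12 → {A,D} = (w, V89), (w, V89), (w, V89), (w, V89), (w, V89) ✓
C=53: rows 5, 7, 18 → {A,D} = (s, V33), (s, V33), (s, V33) ✓
C=51: rows 8, 11, 13, 16 → {A,D} = (p, V39), (p, V39), (p, V39), (p, V39) ✓
C=57: rows 14, 17 → {A,D} = (q, V46), (q, V46) ✓
C=47: row 15 → {A,D} = (q, V79) ✓
Every C value is associated with a single AD value, so C → AD holds.

Yes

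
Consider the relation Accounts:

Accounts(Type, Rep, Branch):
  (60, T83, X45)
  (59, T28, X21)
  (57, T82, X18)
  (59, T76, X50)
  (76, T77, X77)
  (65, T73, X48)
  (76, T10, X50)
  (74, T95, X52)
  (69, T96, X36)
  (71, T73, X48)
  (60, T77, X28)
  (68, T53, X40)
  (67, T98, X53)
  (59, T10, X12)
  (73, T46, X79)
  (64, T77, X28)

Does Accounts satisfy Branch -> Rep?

No

Branch=X45: 1 row → Rep = T83 ✓
Branch=X21: 1 row → Rep = T28 ✓
Branch=X18: 1 row → Rep = T82 ✓
Branch=X50: 2 rows → Rep takes values {T76, T10} — violation
Branch=X77: 1 row → Rep = T77 ✓
Branch=X48: 2 rows → Rep = T73, T73 ✓
Branch=X52: 1 row → Rep = T95 ✓
Branch=X36: 1 row → Rep = T96 ✓
Branch=X28: 2 rows → Rep = T77, T77 ✓
Branch=X40: 1 row → Rep = T53 ✓
Branch=X53: 1 row → Rep = T98 ✓
Branch=X12: 1 row → Rep = T10 ✓
Branch=X79: 1 row → Rep = T46 ✓
Two rows agree on Branch but differ on Rep, so Branch -> Rep does not hold.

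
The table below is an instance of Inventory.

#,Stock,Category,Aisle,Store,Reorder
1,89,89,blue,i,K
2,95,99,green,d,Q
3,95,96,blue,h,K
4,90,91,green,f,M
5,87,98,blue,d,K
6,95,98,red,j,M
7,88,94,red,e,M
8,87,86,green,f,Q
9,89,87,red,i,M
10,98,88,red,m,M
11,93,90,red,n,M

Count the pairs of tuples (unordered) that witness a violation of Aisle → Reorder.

2

Aisle=blue: all 3 rows agree on Reorder — 0 pairs.
Aisle=green: violating pairs (2,4), (4,8) — 2 pairs.
Aisle=red: all 5 rows agree on Reorder — 0 pairs.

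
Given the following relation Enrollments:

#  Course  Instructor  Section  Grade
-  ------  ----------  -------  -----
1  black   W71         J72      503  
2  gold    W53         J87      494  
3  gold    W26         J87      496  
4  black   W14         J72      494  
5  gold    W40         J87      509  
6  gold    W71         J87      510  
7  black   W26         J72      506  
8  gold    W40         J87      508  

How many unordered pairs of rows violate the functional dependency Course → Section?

0

Course=black: all 3 rows agree on Section — 0 pairs.
Course=gold: all 5 rows agree on Section — 0 pairs.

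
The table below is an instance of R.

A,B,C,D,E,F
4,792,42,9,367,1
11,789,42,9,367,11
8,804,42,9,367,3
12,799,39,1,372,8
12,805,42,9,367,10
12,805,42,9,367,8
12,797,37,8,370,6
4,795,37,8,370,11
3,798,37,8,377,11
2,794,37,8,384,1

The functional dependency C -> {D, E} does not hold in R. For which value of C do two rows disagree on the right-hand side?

C=42: 5 rows → {D,E} = (9, 367), (9, 367), (9, 367), (9, 367), (9, 367) ✓
C=39: 1 row → {D,E} = (1, 372) ✓
C=37: 4 rows → {D,E} takes values {(8, 370), (8, 377), (8, 384)} — violation
The only C value with inconsistent RHS is C=37.

37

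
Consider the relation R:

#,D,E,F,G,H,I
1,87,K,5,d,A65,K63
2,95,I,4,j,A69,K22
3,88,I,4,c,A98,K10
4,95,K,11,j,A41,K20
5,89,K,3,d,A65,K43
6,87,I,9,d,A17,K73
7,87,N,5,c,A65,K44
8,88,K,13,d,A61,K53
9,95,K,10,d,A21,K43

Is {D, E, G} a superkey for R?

Yes

All 9 rows have distinct {D, E, G} values, so {D, E, G} → (all attributes) holds and {D, E, G} is a superkey.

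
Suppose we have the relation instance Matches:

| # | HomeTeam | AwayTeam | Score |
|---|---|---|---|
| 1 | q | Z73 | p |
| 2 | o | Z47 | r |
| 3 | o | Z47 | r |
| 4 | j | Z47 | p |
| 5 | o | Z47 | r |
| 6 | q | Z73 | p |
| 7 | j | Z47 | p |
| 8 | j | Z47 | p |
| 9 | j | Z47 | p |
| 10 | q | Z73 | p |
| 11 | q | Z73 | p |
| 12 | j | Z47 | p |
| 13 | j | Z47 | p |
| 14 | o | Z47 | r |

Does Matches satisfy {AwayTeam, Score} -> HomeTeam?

Yes

(AwayTeam=Z73, Score=p): rows 1, 6, 10, 11 → HomeTeam = q, q, q, q ✓
(AwayTeam=Z47, Score=r): rows 2, 3, 5, 14 → HomeTeam = o, o, o, o ✓
(AwayTeam=Z47, Score=p): rows 4, 7, 8, 9, 12, 13 → HomeTeam = j, j, j, j, j, j ✓
Every {AwayTeam, Score} value is associated with a single HomeTeam value, so {AwayTeam, Score} -> HomeTeam holds.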